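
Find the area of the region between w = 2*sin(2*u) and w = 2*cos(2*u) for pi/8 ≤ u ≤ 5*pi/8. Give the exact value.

2*sqrt(2)

On [pi/8, 5*pi/8], (2*sin(2*u)) - (2*cos(2*u)) = 2*sin(2*u) - 2*cos(2*u) is ≥ 0 throughout, so the area is a single integral of |2*sin(2*u) - 2*cos(2*u)|.
∫[pi/8,5*pi/8] (2*sin(2*u) - 2*cos(2*u)) du = 2*sqrt(2).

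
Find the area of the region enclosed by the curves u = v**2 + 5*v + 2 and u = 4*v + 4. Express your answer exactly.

9/2

Both boundary curves give u as a function of v, so integrate with respect to v. Setting them equal: v**2 + v - 2 = 0, i.e. (v - 1)*(v + 2) = 0, so they meet at v = -2, 1.
For v in [-2, 1], u = v**2 + 5*v + 2 is on the left; area = ∫[-2,1] (-(v**2 + v - 2)) dv = 9/2.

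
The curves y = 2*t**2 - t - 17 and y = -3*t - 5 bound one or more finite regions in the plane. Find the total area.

125/3

Set the curves equal: 2*t**2 - t - 17 = -3*t - 5, so 2*t**2 + 2*t - 12 = 0, which factors as 2*(t - 2)*(t + 3) = 0. The curves meet at t = -3, 2.
On [-3, 2], y = -3*t - 5 is on top; that piece has area ∫[-3,2] (-(2*t**2 + 2*t - 12)) dt = 125/3.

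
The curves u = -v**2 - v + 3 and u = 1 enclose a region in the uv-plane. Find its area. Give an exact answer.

Both boundary curves give u as a function of v, so integrate with respect to v. Setting them equal: -v**2 - v + 2 = 0, i.e. -(v - 1)*(v + 2) = 0, so they meet at v = -2, 1.
For v in [-2, 1], u = -v**2 - v + 3 is on the right; area = ∫[-2,1] (-v**2 - v + 2) dv = 9/2.

9/2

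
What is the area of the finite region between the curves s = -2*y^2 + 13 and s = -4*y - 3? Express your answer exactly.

72

Both boundary curves give s as a function of y, so integrate with respect to y. Setting them equal: -2*y^2 + 4*y + 16 = 0, i.e. -2*(y - 4)*(y + 2) = 0, so they meet at y = -2, 4.
For y in [-2, 4], s = -2*y^2 + 13 is on the right; area = ∫[-2,4] (-2*y^2 + 4*y + 16) dy = 72.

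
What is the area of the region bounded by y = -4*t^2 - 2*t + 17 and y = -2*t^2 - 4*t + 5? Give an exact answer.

Set the curves equal: -4*t^2 - 2*t + 17 = -2*t^2 - 4*t + 5, so -2*t^2 + 2*t + 12 = 0, which factors as -2*(t - 3)*(t + 2) = 0. The curves meet at t = -2, 3.
On [-2, 3], y = -4*t^2 - 2*t + 17 is on top; that piece has area ∫[-2,3] (-2*t^2 + 2*t + 12) dt = 125/3.

125/3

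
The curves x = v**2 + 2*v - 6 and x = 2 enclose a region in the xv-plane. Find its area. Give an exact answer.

36

Both boundary curves give x as a function of v, so integrate with respect to v. Setting them equal: v**2 + 2*v - 8 = 0, i.e. (v - 2)*(v + 4) = 0, so they meet at v = -4, 2.
For v in [-4, 2], x = v**2 + 2*v - 6 is on the left; area = ∫[-4,2] (-(v**2 + 2*v - 8)) dv = 36.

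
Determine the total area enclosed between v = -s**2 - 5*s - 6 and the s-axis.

The curve meets the s-axis where -s**2 - 5*s - 6 = 0, i.e. -(s + 2)*(s + 3) = 0, at s = -3, -2.
On [-3, -2] the curve lies above the axis; ∫[-3,-2] (-s**2 - 5*s - 6) ds = 1/6, giving area 1/6.

1/6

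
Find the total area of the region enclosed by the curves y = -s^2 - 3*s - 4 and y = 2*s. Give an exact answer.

Set the curves equal: -s^2 - 3*s - 4 = 2*s, so -s^2 - 5*s - 4 = 0, which factors as -(s + 1)*(s + 4) = 0. The curves meet at s = -4, -1.
On [-4, -1], y = -s^2 - 3*s - 4 is on top; that piece has area ∫[-4,-1] (-s^2 - 5*s - 4) ds = 9/2.

9/2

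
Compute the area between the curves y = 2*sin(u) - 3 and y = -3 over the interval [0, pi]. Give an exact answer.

On [0, pi], (2*sin(u) - 3) - (-3) = 2*sin(u) is ≥ 0 throughout, so the area is a single integral of |2*sin(u)|.
∫[0,pi] (2*sin(u)) du = 4.

4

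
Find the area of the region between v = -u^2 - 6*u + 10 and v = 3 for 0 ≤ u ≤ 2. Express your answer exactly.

8

The difference (-u^2 - 6*u + 10) - (3) = -u^2 - 6*u + 7 changes sign at u = 1 inside [0, 2], so split the integral there.
∫[0,1] (-u^2 - 6*u + 7) du = 11/3.
∫[1,2] (-u^2 - 6*u + 7) du = -13/3; the area of that piece is 13/3.
Total area = 11/3 + 13/3 = 8.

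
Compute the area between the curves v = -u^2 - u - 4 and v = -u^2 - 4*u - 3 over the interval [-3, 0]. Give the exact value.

On [-3, 0], (-u^2 - u - 4) - (-u^2 - 4*u - 3) = 3*u - 1 is ≤ 0 throughout, so the area is a single integral of |3*u - 1|.
∫[-3,0] (3*u - 1) du = -33/2; the area of that piece is 33/2.

33/2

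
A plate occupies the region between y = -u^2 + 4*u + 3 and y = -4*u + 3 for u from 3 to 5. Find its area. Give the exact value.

On [3, 5], (-u^2 + 4*u + 3) - (-4*u + 3) = -u^2 + 8*u is ≥ 0 throughout, so the area is a single integral of |-u^2 + 8*u|.
∫[3,5] (-u^2 + 8*u) du = 94/3.

94/3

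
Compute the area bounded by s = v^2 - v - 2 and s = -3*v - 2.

4/3

Both boundary curves give s as a function of v, so integrate with respect to v. Setting them equal: v^2 + 2*v = 0, i.e. v*(v + 2) = 0, so they meet at v = -2, 0.
For v in [-2, 0], s = v^2 - v - 2 is on the left; area = ∫[-2,0] (-(v^2 + 2*v)) dv = 4/3.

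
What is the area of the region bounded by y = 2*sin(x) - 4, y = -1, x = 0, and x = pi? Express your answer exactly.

On [0, pi], (2*sin(x) - 4) - (-1) = 2*sin(x) - 3 is ≤ 0 throughout, so the area is a single integral of |2*sin(x) - 3|.
∫[0,pi] (2*sin(x) - 3) dx = 4 - 3*pi; the area of that piece is -4 + 3*pi.

-4 + 3*pi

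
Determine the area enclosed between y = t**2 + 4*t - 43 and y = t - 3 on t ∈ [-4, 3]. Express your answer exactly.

1561/6

On [-4, 3], (t**2 + 4*t - 43) - (t - 3) = t**2 + 3*t - 40 is ≤ 0 throughout, so the area is a single integral of |t**2 + 3*t - 40|.
∫[-4,3] (t**2 + 3*t - 40) dt = -1561/6; the area of that piece is 1561/6.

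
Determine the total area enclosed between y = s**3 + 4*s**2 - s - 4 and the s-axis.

253/12

The curve meets the s-axis where s**3 + 4*s**2 - s - 4 = 0, i.e. (s - 1)*(s + 1)*(s + 4) = 0, at s = -4, -1, 1.
On [-4, -1] the curve lies above the axis; ∫[-4,-1] (s**3 + 4*s**2 - s - 4) ds = 63/4, giving area 63/4.
On [-1, 1] the curve lies below the axis; ∫[-1,1] (s**3 + 4*s**2 - s - 4) ds = -16/3, giving area 16/3.
Total area = 63/4 + 16/3 = 253/12.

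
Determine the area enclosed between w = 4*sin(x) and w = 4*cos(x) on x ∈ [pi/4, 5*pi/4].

On [pi/4, 5*pi/4], (4*sin(x)) - (4*cos(x)) = 4*sin(x) - 4*cos(x) is ≥ 0 throughout, so the area is a single integral of |4*sin(x) - 4*cos(x)|.
∫[pi/4,5*pi/4] (4*sin(x) - 4*cos(x)) dx = 8*sqrt(2).

8*sqrt(2)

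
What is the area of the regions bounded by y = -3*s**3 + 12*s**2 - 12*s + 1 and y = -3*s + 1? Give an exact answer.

37/4

Set the curves equal: -3*s**3 + 12*s**2 - 12*s + 1 = -3*s + 1, so -3*s**3 + 12*s**2 - 9*s = 0, which factors as -3*s*(s - 3)*(s - 1) = 0. The curves meet at s = 0, 1, 3.
On [0, 1], y = -3*s + 1 is on top; that piece has area ∫[0,1] (-(-3*s**3 + 12*s**2 - 9*s)) ds = 5/4.
On [1, 3], y = -3*s**3 + 12*s**2 - 12*s + 1 is on top; that piece has area ∫[1,3] (-3*s**3 + 12*s**2 - 9*s) ds = 8.
Total enclosed area = 5/4 + 8 = 37/4.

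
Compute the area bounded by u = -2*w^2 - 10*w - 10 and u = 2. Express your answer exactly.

1/3

Both boundary curves give u as a function of w, so integrate with respect to w. Setting them equal: -2*w^2 - 10*w - 12 = 0, i.e. -2*(w + 2)*(w + 3) = 0, so they meet at w = -3, -2.
For w in [-3, -2], u = -2*w^2 - 10*w - 10 is on the right; area = ∫[-3,-2] (-2*w^2 - 10*w - 12) dw = 1/3.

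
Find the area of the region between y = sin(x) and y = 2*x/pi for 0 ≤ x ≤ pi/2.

1 - pi/4

On [0, pi/2], (sin(x)) - (2*x/pi) = -2*x/pi + sin(x) is ≥ 0 throughout, so the area is a single integral of |-2*x/pi + sin(x)|.
∫[0,pi/2] (-2*x/pi + sin(x)) dx = 1 - pi/4.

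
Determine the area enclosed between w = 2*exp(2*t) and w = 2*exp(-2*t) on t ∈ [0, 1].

On [0, 1], (2*exp(2*t)) - (2*exp(-2*t)) = 2*exp(2*t) - 2*exp(-2*t) is ≥ 0 throughout, so the area is a single integral of |2*exp(2*t) - 2*exp(-2*t)|.
∫[0,1] (2*exp(2*t) - 2*exp(-2*t)) dt = -2 + exp(-2) + exp(2).

-2 + exp(-2) + exp(2)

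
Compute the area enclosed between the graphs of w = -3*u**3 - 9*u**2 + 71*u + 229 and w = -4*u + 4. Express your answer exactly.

1572

Set the curves equal: -3*u**3 - 9*u**2 + 71*u + 229 = -4*u + 4, so -3*u**3 - 9*u**2 + 75*u + 225 = 0, which factors as -3*(u - 5)*(u + 3)*(u + 5) = 0. The curves meet at u = -5, -3, 5.
On [-5, -3], w = -4*u + 4 is on top; that piece has area ∫[-5,-3] (-(-3*u**3 - 9*u**2 + 75*u + 225)) du = 36.
On [-3, 5], w = -3*u**3 - 9*u**2 + 71*u + 229 is on top; that piece has area ∫[-3,5] (-3*u**3 - 9*u**2 + 75*u + 225) du = 1536.
Total enclosed area = 36 + 1536 = 1572.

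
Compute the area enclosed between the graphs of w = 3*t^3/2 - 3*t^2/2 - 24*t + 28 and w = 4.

Set the curves equal: 3*t^3/2 - 3*t^2/2 - 24*t + 28 = 4, so 3*t^3/2 - 3*t^2/2 - 24*t + 24 = 0, which factors as 3*(t - 4)*(t - 1)*(t + 4)/2 = 0. The curves meet at t = -4, 1, 4.
On [-4, 1], w = 3*t^3/2 - 3*t^2/2 - 24*t + 28 is on top; that piece has area ∫[-4,1] (3*t^3/2 - 3*t^2/2 - 24*t + 24) dt = 1375/8.
On [1, 4], w = 4 is on top; that piece has area ∫[1,4] (-(3*t^3/2 - 3*t^2/2 - 24*t + 24)) dt = 351/8.
Total enclosed area = 1375/8 + 351/8 = 863/4.

863/4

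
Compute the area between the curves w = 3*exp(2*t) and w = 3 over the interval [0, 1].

-9/2 + 3*exp(2)/2

On [0, 1], (3*exp(2*t)) - (3) = 3*exp(2*t) - 3 is ≥ 0 throughout, so the area is a single integral of |3*exp(2*t) - 3|.
∫[0,1] (3*exp(2*t) - 3) dt = -9/2 + 3*exp(2)/2.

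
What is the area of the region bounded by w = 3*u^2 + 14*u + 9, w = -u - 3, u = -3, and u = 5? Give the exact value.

The difference (3*u^2 + 14*u + 9) - (-u - 3) = 3*u^2 + 15*u + 12 changes sign at u = -1 inside [-3, 5], so split the integral there.
∫[-3,-1] (3*u^2 + 15*u + 12) du = -10; the area of that piece is 10.
∫[-1,5] (3*u^2 + 15*u + 12) du = 378.
Total area = 10 + 378 = 388.

388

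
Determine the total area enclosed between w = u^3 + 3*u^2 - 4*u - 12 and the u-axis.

131/4

The curve meets the u-axis where u^3 + 3*u^2 - 4*u - 12 = 0, i.e. (u - 2)*(u + 2)*(u + 3) = 0, at u = -3, -2, 2.
On [-3, -2] the curve lies above the axis; ∫[-3,-2] (u^3 + 3*u^2 - 4*u - 12) du = 3/4, giving area 3/4.
On [-2, 2] the curve lies below the axis; ∫[-2,2] (u^3 + 3*u^2 - 4*u - 12) du = -32, giving area 32.
Total area = 3/4 + 32 = 131/4.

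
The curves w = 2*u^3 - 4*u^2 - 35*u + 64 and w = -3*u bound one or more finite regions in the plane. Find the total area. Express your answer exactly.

Set the curves equal: 2*u^3 - 4*u^2 - 35*u + 64 = -3*u, so 2*u^3 - 4*u^2 - 32*u + 64 = 0, which factors as 2*(u - 4)*(u - 2)*(u + 4) = 0. The curves meet at u = -4, 2, 4.
On [-4, 2], w = 2*u^3 - 4*u^2 - 35*u + 64 is on top; that piece has area ∫[-4,2] (2*u^3 - 4*u^2 - 32*u + 64) du = 360.
On [2, 4], w = -3*u is on top; that piece has area ∫[2,4] (-(2*u^3 - 4*u^2 - 32*u + 64)) du = 56/3.
Total enclosed area = 360 + 56/3 = 1136/3.

1136/3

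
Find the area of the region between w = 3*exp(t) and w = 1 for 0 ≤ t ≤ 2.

On [0, 2], (3*exp(t)) - (1) = 3*exp(t) - 1 is ≥ 0 throughout, so the area is a single integral of |3*exp(t) - 1|.
∫[0,2] (3*exp(t) - 1) dt = -5 + 3*exp(2).

-5 + 3*exp(2)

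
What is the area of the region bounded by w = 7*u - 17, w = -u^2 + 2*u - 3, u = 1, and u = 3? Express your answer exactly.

9

The difference (7*u - 17) - (-u^2 + 2*u - 3) = u^2 + 5*u - 14 changes sign at u = 2 inside [1, 3], so split the integral there.
∫[1,2] (u^2 + 5*u - 14) du = -25/6; the area of that piece is 25/6.
∫[2,3] (u^2 + 5*u - 14) du = 29/6.
Total area = 25/6 + 29/6 = 9.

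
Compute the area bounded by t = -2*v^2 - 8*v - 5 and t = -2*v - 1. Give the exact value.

Both boundary curves give t as a function of v, so integrate with respect to v. Setting them equal: -2*v^2 - 6*v - 4 = 0, i.e. -2*(v + 1)*(v + 2) = 0, so they meet at v = -2, -1.
For v in [-2, -1], t = -2*v^2 - 8*v - 5 is on the right; area = ∫[-2,-1] (-2*v^2 - 6*v - 4) dv = 1/3.

1/3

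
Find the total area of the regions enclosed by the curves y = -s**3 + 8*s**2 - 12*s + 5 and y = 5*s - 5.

Set the curves equal: -s**3 + 8*s**2 - 12*s + 5 = 5*s - 5, so -s**3 + 8*s**2 - 17*s + 10 = 0, which factors as -(s - 5)*(s - 2)*(s - 1) = 0. The curves meet at s = 1, 2, 5.
On [1, 2], y = 5*s - 5 is on top; that piece has area ∫[1,2] (-(-s**3 + 8*s**2 - 17*s + 10)) ds = 7/12.
On [2, 5], y = -s**3 + 8*s**2 - 12*s + 5 is on top; that piece has area ∫[2,5] (-s**3 + 8*s**2 - 17*s + 10) ds = 45/4.
Total enclosed area = 7/12 + 45/4 = 71/6.

71/6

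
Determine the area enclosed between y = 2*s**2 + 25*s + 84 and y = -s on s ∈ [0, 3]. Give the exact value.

On [0, 3], (2*s**2 + 25*s + 84) - (-s) = 2*s**2 + 26*s + 84 is ≥ 0 throughout, so the area is a single integral of |2*s**2 + 26*s + 84|.
∫[0,3] (2*s**2 + 26*s + 84) ds = 387.

387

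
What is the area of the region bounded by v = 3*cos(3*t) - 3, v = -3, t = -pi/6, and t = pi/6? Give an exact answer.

2

On [-pi/6, pi/6], (3*cos(3*t) - 3) - (-3) = 3*cos(3*t) is ≥ 0 throughout, so the area is a single integral of |3*cos(3*t)|.
∫[-pi/6,pi/6] (3*cos(3*t)) dt = 2.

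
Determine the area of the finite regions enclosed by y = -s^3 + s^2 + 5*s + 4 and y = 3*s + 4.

37/12

Set the curves equal: -s^3 + s^2 + 5*s + 4 = 3*s + 4, so -s^3 + s^2 + 2*s = 0, which factors as -s*(s - 2)*(s + 1) = 0. The curves meet at s = -1, 0, 2.
On [-1, 0], y = 3*s + 4 is on top; that piece has area ∫[-1,0] (-(-s^3 + s^2 + 2*s)) ds = 5/12.
On [0, 2], y = -s^3 + s^2 + 5*s + 4 is on top; that piece has area ∫[0,2] (-s^3 + s^2 + 2*s) ds = 8/3.
Total enclosed area = 5/12 + 8/3 = 37/12.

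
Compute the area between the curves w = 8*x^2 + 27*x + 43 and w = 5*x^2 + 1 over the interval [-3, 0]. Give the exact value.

89/2

The difference (8*x^2 + 27*x + 43) - (5*x^2 + 1) = 3*x^2 + 27*x + 42 changes sign at x = -2 inside [-3, 0], so split the integral there.
∫[-3,-2] (3*x^2 + 27*x + 42) dx = -13/2; the area of that piece is 13/2.
∫[-2,0] (3*x^2 + 27*x + 42) dx = 38.
Total area = 13/2 + 38 = 89/2.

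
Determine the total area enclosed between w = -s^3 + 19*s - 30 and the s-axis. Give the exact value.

The curve meets the s-axis where -s^3 + 19*s - 30 = 0, i.e. -(s - 3)*(s - 2)*(s + 5) = 0, at s = -5, 2, 3.
On [-5, 2] the curve lies below the axis; ∫[-5,2] (-s^3 + 19*s - 30) ds = -1029/4, giving area 1029/4.
On [2, 3] the curve lies above the axis; ∫[2,3] (-s^3 + 19*s - 30) ds = 5/4, giving area 5/4.
Total area = 1029/4 + 5/4 = 517/2.

517/2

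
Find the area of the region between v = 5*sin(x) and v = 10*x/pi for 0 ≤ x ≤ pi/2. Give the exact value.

5 - 5*pi/4

On [0, pi/2], (5*sin(x)) - (10*x/pi) = -10*x/pi + 5*sin(x) is ≥ 0 throughout, so the area is a single integral of |-10*x/pi + 5*sin(x)|.
∫[0,pi/2] (-10*x/pi + 5*sin(x)) dx = 5 - 5*pi/4.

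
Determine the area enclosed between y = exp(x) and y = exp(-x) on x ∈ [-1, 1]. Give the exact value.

-4 + 2*exp(-1) + 2*exp(1)

The difference (exp(x)) - (exp(-x)) = exp(x) - exp(-x) changes sign at x = 0 inside [-1, 1], so split the integral there.
∫[-1,0] (exp(x) - exp(-x)) dx = -exp(1) - exp(-1) + 2; the area of that piece is -2 + exp(-1) + exp(1).
∫[0,1] (exp(x) - exp(-x)) dx = -2 + exp(-1) + exp(1).
Total area = (-2 + exp(-1) + exp(1)) + (-2 + exp(-1) + exp(1)) = -4 + 2*exp(-1) + 2*exp(1).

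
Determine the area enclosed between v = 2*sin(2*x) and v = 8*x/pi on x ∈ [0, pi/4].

1 - pi/4

On [0, pi/4], (2*sin(2*x)) - (8*x/pi) = -8*x/pi + 2*sin(2*x) is ≥ 0 throughout, so the area is a single integral of |-8*x/pi + 2*sin(2*x)|.
∫[0,pi/4] (-8*x/pi + 2*sin(2*x)) dx = 1 - pi/4.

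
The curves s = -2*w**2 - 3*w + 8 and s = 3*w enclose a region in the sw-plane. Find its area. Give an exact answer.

125/3

Both boundary curves give s as a function of w, so integrate with respect to w. Setting them equal: -2*w**2 - 6*w + 8 = 0, i.e. -2*(w - 1)*(w + 4) = 0, so they meet at w = -4, 1.
For w in [-4, 1], s = -2*w**2 - 3*w + 8 is on the right; area = ∫[-4,1] (-2*w**2 - 6*w + 8) dw = 125/3.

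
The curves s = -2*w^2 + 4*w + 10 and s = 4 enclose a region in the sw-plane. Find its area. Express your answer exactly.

64/3

Both boundary curves give s as a function of w, so integrate with respect to w. Setting them equal: -2*w^2 + 4*w + 6 = 0, i.e. -2*(w - 3)*(w + 1) = 0, so they meet at w = -1, 3.
For w in [-1, 3], s = -2*w^2 + 4*w + 10 is on the right; area = ∫[-1,3] (-2*w^2 + 4*w + 6) dw = 64/3.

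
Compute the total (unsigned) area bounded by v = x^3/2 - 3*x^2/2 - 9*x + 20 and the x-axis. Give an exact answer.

999/8

The curve meets the x-axis where x^3/2 - 3*x^2/2 - 9*x + 20 = 0, i.e. (x - 5)*(x - 2)*(x + 4)/2 = 0, at x = -4, 2, 5.
On [-4, 2] the curve lies above the axis; ∫[-4,2] (x^3/2 - 3*x^2/2 - 9*x + 20) dx = 108, giving area 108.
On [2, 5] the curve lies below the axis; ∫[2,5] (x^3/2 - 3*x^2/2 - 9*x + 20) dx = -135/8, giving area 135/8.
Total area = 108 + 135/8 = 999/8.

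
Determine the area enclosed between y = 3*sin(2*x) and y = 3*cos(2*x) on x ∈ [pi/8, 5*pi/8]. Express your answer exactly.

On [pi/8, 5*pi/8], (3*sin(2*x)) - (3*cos(2*x)) = 3*sin(2*x) - 3*cos(2*x) is ≥ 0 throughout, so the area is a single integral of |3*sin(2*x) - 3*cos(2*x)|.
∫[pi/8,5*pi/8] (3*sin(2*x) - 3*cos(2*x)) dx = 3*sqrt(2).

3*sqrt(2)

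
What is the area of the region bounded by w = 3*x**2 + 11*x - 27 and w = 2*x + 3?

Set the curves equal: 3*x**2 + 11*x - 27 = 2*x + 3, so 3*x**2 + 9*x - 30 = 0, which factors as 3*(x - 2)*(x + 5) = 0. The curves meet at x = -5, 2.
On [-5, 2], w = 2*x + 3 is on top; that piece has area ∫[-5,2] (-(3*x**2 + 9*x - 30)) dx = 343/2.

343/2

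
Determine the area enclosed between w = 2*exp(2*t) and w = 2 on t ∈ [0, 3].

On [0, 3], (2*exp(2*t)) - (2) = 2*exp(2*t) - 2 is ≥ 0 throughout, so the area is a single integral of |2*exp(2*t) - 2|.
∫[0,3] (2*exp(2*t) - 2) dt = -7 + exp(6).

-7 + exp(6)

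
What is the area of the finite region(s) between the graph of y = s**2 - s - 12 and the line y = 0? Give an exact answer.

343/6

The curve meets the s-axis where s**2 - s - 12 = 0, i.e. (s - 4)*(s + 3) = 0, at s = -3, 4.
On [-3, 4] the curve lies below the axis; ∫[-3,4] (s**2 - s - 12) ds = -343/6, giving area 343/6.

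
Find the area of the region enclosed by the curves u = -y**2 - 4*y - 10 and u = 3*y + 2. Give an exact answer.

1/6

Both boundary curves give u as a function of y, so integrate with respect to y. Setting them equal: -y**2 - 7*y - 12 = 0, i.e. -(y + 3)*(y + 4) = 0, so they meet at y = -4, -3.
For y in [-4, -3], u = -y**2 - 4*y - 10 is on the right; area = ∫[-4,-3] (-y**2 - 7*y - 12) dy = 1/6.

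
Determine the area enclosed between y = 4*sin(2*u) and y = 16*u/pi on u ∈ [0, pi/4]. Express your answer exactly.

On [0, pi/4], (4*sin(2*u)) - (16*u/pi) = -16*u/pi + 4*sin(2*u) is ≥ 0 throughout, so the area is a single integral of |-16*u/pi + 4*sin(2*u)|.
∫[0,pi/4] (-16*u/pi + 4*sin(2*u)) du = 2 - pi/2.

2 - pi/2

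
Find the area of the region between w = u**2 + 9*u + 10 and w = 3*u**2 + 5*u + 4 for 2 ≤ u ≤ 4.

The difference (u**2 + 9*u + 10) - (3*u**2 + 5*u + 4) = -2*u**2 + 4*u + 6 changes sign at u = 3 inside [2, 4], so split the integral there.
∫[2,3] (-2*u**2 + 4*u + 6) du = 10/3.
∫[3,4] (-2*u**2 + 4*u + 6) du = -14/3; the area of that piece is 14/3.
Total area = 10/3 + 14/3 = 8.

8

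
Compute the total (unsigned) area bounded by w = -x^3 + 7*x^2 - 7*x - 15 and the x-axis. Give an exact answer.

148/3

The curve meets the x-axis where -x^3 + 7*x^2 - 7*x - 15 = 0, i.e. -(x - 5)*(x - 3)*(x + 1) = 0, at x = -1, 3, 5.
On [-1, 3] the curve lies below the axis; ∫[-1,3] (-x^3 + 7*x^2 - 7*x - 15) dx = -128/3, giving area 128/3.
On [3, 5] the curve lies above the axis; ∫[3,5] (-x^3 + 7*x^2 - 7*x - 15) dx = 20/3, giving area 20/3.
Total area = 128/3 + 20/3 = 148/3.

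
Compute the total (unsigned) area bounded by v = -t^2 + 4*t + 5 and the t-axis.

The curve meets the t-axis where -t^2 + 4*t + 5 = 0, i.e. -(t - 5)*(t + 1) = 0, at t = -1, 5.
On [-1, 5] the curve lies above the axis; ∫[-1,5] (-t^2 + 4*t + 5) dt = 36, giving area 36.

36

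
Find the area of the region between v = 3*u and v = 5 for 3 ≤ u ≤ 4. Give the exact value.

On [3, 4], (3*u) - (5) = 3*u - 5 is ≥ 0 throughout, so the area is a single integral of |3*u - 5|.
∫[3,4] (3*u - 5) du = 11/2.

11/2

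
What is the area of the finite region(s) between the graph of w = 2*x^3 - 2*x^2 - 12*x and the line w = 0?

The curve meets the x-axis where 2*x^3 - 2*x^2 - 12*x = 0, i.e. 2*x*(x - 3)*(x + 2) = 0, at x = -2, 0, 3.
On [-2, 0] the curve lies above the axis; ∫[-2,0] (2*x^3 - 2*x^2 - 12*x) dx = 32/3, giving area 32/3.
On [0, 3] the curve lies below the axis; ∫[0,3] (2*x^3 - 2*x^2 - 12*x) dx = -63/2, giving area 63/2.
Total area = 32/3 + 63/2 = 253/6.

253/6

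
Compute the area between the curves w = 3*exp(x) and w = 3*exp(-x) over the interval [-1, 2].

-12 + 3*exp(-2) + 3*exp(-1) + 3*exp(1) + 3*exp(2)

The difference (3*exp(x)) - (3*exp(-x)) = 3*exp(x) - 3*exp(-x) changes sign at x = 0 inside [-1, 2], so split the integral there.
∫[-1,0] (3*exp(x) - 3*exp(-x)) dx = -3*exp(1) - 3*exp(-1) + 6; the area of that piece is -6 + 3*exp(-1) + 3*exp(1).
∫[0,2] (3*exp(x) - 3*exp(-x)) dx = -6 + 3*exp(-2) + 3*exp(2).
Total area = (-6 + 3*exp(-1) + 3*exp(1)) + (-6 + 3*exp(-2) + 3*exp(2)) = -12 + 3*exp(-2) + 3*exp(-1) + 3*exp(1) + 3*exp(2).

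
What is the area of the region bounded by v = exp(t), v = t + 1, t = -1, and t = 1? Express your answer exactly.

On [-1, 1], (exp(t)) - (t + 1) = -t + exp(t) - 1 is ≥ 0 throughout, so the area is a single integral of |-t + exp(t) - 1|.
∫[-1,1] (-t + exp(t) - 1) dt = -2 - exp(-1) + exp(1).

-2 - exp(-1) + exp(1)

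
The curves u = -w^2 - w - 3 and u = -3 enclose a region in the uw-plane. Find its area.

1/6

Both boundary curves give u as a function of w, so integrate with respect to w. Setting them equal: -w^2 - w = 0, i.e. -w*(w + 1) = 0, so they meet at w = -1, 0.
For w in [-1, 0], u = -w^2 - w - 3 is on the right; area = ∫[-1,0] (-w^2 - w) dw = 1/6.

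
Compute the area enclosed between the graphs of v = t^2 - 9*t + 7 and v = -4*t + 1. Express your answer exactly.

Set the curves equal: t^2 - 9*t + 7 = -4*t + 1, so t^2 - 5*t + 6 = 0, which factors as (t - 3)*(t - 2) = 0. The curves meet at t = 2, 3.
On [2, 3], v = -4*t + 1 is on top; that piece has area ∫[2,3] (-(t^2 - 5*t + 6)) dt = 1/6.

1/6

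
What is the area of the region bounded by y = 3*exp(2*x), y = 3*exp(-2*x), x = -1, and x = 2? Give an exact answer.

The difference (3*exp(2*x)) - (3*exp(-2*x)) = 3*exp(2*x) - 3*exp(-2*x) changes sign at x = 0 inside [-1, 2], so split the integral there.
∫[-1,0] (3*exp(2*x) - 3*exp(-2*x)) dx = -3*exp(2)/2 - 3*exp(-2)/2 + 3; the area of that piece is -3 + 3*exp(-2)/2 + 3*exp(2)/2.
∫[0,2] (3*exp(2*x) - 3*exp(-2*x)) dx = -3 + 3*exp(-4)/2 + 3*exp(4)/2.
Total area = (-3 + 3*exp(-2)/2 + 3*exp(2)/2) + (-3 + 3*exp(-4)/2 + 3*exp(4)/2) = -6 + 3*exp(-4)/2 + 3*exp(-2)/2 + 3*exp(2)/2 + 3*exp(4)/2.

-6 + 3*exp(-4)/2 + 3*exp(-2)/2 + 3*exp(2)/2 + 3*exp(4)/2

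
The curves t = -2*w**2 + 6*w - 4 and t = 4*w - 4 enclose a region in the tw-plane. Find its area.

Both boundary curves give t as a function of w, so integrate with respect to w. Setting them equal: -2*w**2 + 2*w = 0, i.e. -2*w*(w - 1) = 0, so they meet at w = 0, 1.
For w in [0, 1], t = -2*w**2 + 6*w - 4 is on the right; area = ∫[0,1] (-2*w**2 + 2*w) dw = 1/3.

1/3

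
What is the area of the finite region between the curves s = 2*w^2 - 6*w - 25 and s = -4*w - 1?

Both boundary curves give s as a function of w, so integrate with respect to w. Setting them equal: 2*w^2 - 2*w - 24 = 0, i.e. 2*(w - 4)*(w + 3) = 0, so they meet at w = -3, 4.
For w in [-3, 4], s = 2*w^2 - 6*w - 25 is on the left; area = ∫[-3,4] (-(2*w^2 - 2*w - 24)) dw = 343/3.

343/3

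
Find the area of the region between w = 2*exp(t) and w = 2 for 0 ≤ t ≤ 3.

On [0, 3], (2*exp(t)) - (2) = 2*exp(t) - 2 is ≥ 0 throughout, so the area is a single integral of |2*exp(t) - 2|.
∫[0,3] (2*exp(t) - 2) dt = -8 + 2*exp(3).

-8 + 2*exp(3)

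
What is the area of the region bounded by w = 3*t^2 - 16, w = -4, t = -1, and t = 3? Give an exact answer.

34

The difference (3*t^2 - 16) - (-4) = 3*t^2 - 12 changes sign at t = 2 inside [-1, 3], so split the integral there.
∫[-1,2] (3*t^2 - 12) dt = -27; the area of that piece is 27.
∫[2,3] (3*t^2 - 12) dt = 7.
Total area = 27 + 7 = 34.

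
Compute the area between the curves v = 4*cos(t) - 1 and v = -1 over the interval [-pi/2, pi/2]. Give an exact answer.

On [-pi/2, pi/2], (4*cos(t) - 1) - (-1) = 4*cos(t) is ≥ 0 throughout, so the area is a single integral of |4*cos(t)|.
∫[-pi/2,pi/2] (4*cos(t)) dt = 8.

8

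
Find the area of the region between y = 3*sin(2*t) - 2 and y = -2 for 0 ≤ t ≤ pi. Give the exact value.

6

The difference (3*sin(2*t) - 2) - (-2) = 3*sin(2*t) changes sign at t = pi/2 inside [0, pi], so split the integral there.
∫[0,pi/2] (3*sin(2*t)) dt = 3.
∫[pi/2,pi] (3*sin(2*t)) dt = -3; the area of that piece is 3.
Total area = 3 + 3 = 6.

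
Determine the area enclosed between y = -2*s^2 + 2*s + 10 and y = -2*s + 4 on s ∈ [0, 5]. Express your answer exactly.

The difference (-2*s^2 + 2*s + 10) - (-2*s + 4) = -2*s^2 + 4*s + 6 changes sign at s = 3 inside [0, 5], so split the integral there.
∫[0,3] (-2*s^2 + 4*s + 6) ds = 18.
∫[3,5] (-2*s^2 + 4*s + 6) ds = -64/3; the area of that piece is 64/3.
Total area = 18 + 64/3 = 118/3.

118/3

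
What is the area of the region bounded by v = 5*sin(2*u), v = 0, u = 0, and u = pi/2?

On [0, pi/2], (5*sin(2*u)) - (0) = 5*sin(2*u) is ≥ 0 throughout, so the area is a single integral of |5*sin(2*u)|.
∫[0,pi/2] (5*sin(2*u)) du = 5.

5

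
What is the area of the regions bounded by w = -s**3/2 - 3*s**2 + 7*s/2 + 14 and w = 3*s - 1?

407/8

Set the curves equal: -s**3/2 - 3*s**2 + 7*s/2 + 14 = 3*s - 1, so -s**3/2 - 3*s**2 + s/2 + 15 = 0, which factors as -(s - 2)*(s + 3)*(s + 5)/2 = 0. The curves meet at s = -5, -3, 2.
On [-5, -3], w = 3*s - 1 is on top; that piece has area ∫[-5,-3] (-(-s**3/2 - 3*s**2 + s/2 + 15)) ds = 4.
On [-3, 2], w = -s**3/2 - 3*s**2 + 7*s/2 + 14 is on top; that piece has area ∫[-3,2] (-s**3/2 - 3*s**2 + s/2 + 15) ds = 375/8.
Total enclosed area = 4 + 375/8 = 407/8.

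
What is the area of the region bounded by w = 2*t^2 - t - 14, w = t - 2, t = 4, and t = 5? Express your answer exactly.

59/3

On [4, 5], (2*t^2 - t - 14) - (t - 2) = 2*t^2 - 2*t - 12 is ≥ 0 throughout, so the area is a single integral of |2*t^2 - 2*t - 12|.
∫[4,5] (2*t^2 - 2*t - 12) dt = 59/3.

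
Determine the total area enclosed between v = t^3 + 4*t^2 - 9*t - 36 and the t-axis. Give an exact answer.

The curve meets the t-axis where t^3 + 4*t^2 - 9*t - 36 = 0, i.e. (t - 3)*(t + 3)*(t + 4) = 0, at t = -4, -3, 3.
On [-4, -3] the curve lies above the axis; ∫[-4,-3] (t^3 + 4*t^2 - 9*t - 36) dt = 13/12, giving area 13/12.
On [-3, 3] the curve lies below the axis; ∫[-3,3] (t^3 + 4*t^2 - 9*t - 36) dt = -144, giving area 144.
Total area = 13/12 + 144 = 1741/12.

1741/12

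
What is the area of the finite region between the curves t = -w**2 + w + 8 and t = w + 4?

Both boundary curves give t as a function of w, so integrate with respect to w. Setting them equal: -w**2 + 4 = 0, i.e. -(w - 2)*(w + 2) = 0, so they meet at w = -2, 2.
For w in [-2, 2], t = -w**2 + w + 8 is on the right; area = ∫[-2,2] (-w**2 + 4) dw = 32/3.

32/3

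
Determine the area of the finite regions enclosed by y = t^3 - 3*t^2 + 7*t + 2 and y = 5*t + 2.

1/2

Set the curves equal: t^3 - 3*t^2 + 7*t + 2 = 5*t + 2, so t^3 - 3*t^2 + 2*t = 0, which factors as t*(t - 2)*(t - 1) = 0. The curves meet at t = 0, 1, 2.
On [0, 1], y = t^3 - 3*t^2 + 7*t + 2 is on top; that piece has area ∫[0,1] (t^3 - 3*t^2 + 2*t) dt = 1/4.
On [1, 2], y = 5*t + 2 is on top; that piece has area ∫[1,2] (-(t^3 - 3*t^2 + 2*t)) dt = 1/4.
Total enclosed area = 1/4 + 1/4 = 1/2.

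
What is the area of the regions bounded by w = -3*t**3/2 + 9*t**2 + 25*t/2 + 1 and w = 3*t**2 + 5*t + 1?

Set the curves equal: -3*t**3/2 + 9*t**2 + 25*t/2 + 1 = 3*t**2 + 5*t + 1, so -3*t**3/2 + 6*t**2 + 15*t/2 = 0, which factors as -3*t*(t - 5)*(t + 1)/2 = 0. The curves meet at t = -1, 0, 5.
On [-1, 0], w = 3*t**2 + 5*t + 1 is on top; that piece has area ∫[-1,0] (-(-3*t**3/2 + 6*t**2 + 15*t/2)) dt = 11/8.
On [0, 5], w = -3*t**3/2 + 9*t**2 + 25*t/2 + 1 is on top; that piece has area ∫[0,5] (-3*t**3/2 + 6*t**2 + 15*t/2) dt = 875/8.
Total enclosed area = 11/8 + 875/8 = 443/4.

443/4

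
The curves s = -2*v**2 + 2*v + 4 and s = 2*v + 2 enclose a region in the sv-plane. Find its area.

8/3

Both boundary curves give s as a function of v, so integrate with respect to v. Setting them equal: -2*v**2 + 2 = 0, i.e. -2*(v - 1)*(v + 1) = 0, so they meet at v = -1, 1.
For v in [-1, 1], s = -2*v**2 + 2*v + 4 is on the right; area = ∫[-1,1] (-2*v**2 + 2) dv = 8/3.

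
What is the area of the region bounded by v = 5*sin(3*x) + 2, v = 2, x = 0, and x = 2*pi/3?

The difference (5*sin(3*x) + 2) - (2) = 5*sin(3*x) changes sign at x = pi/3 inside [0, 2*pi/3], so split the integral there.
∫[0,pi/3] (5*sin(3*x)) dx = 10/3.
∫[pi/3,2*pi/3] (5*sin(3*x)) dx = -10/3; the area of that piece is 10/3.
Total area = 10/3 + 10/3 = 20/3.

20/3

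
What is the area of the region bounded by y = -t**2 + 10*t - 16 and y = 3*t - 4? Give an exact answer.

1/6

Set the curves equal: -t**2 + 10*t - 16 = 3*t - 4, so -t**2 + 7*t - 12 = 0, which factors as -(t - 4)*(t - 3) = 0. The curves meet at t = 3, 4.
On [3, 4], y = -t**2 + 10*t - 16 is on top; that piece has area ∫[3,4] (-t**2 + 7*t - 12) dt = 1/6.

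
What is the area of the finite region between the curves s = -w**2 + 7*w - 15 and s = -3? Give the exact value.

1/6

Both boundary curves give s as a function of w, so integrate with respect to w. Setting them equal: -w**2 + 7*w - 12 = 0, i.e. -(w - 4)*(w - 3) = 0, so they meet at w = 3, 4.
For w in [3, 4], s = -w**2 + 7*w - 15 is on the right; area = ∫[3,4] (-w**2 + 7*w - 12) dw = 1/6.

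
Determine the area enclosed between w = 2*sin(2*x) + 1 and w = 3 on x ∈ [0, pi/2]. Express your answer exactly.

On [0, pi/2], (2*sin(2*x) + 1) - (3) = 2*sin(2*x) - 2 is ≤ 0 throughout, so the area is a single integral of |2*sin(2*x) - 2|.
∫[0,pi/2] (2*sin(2*x) - 2) dx = 2 - pi; the area of that piece is -2 + pi.

-2 + pi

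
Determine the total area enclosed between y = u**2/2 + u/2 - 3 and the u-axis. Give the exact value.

125/12

The curve meets the u-axis where u**2/2 + u/2 - 3 = 0, i.e. (u - 2)*(u + 3)/2 = 0, at u = -3, 2.
On [-3, 2] the curve lies below the axis; ∫[-3,2] (u**2/2 + u/2 - 3) du = -125/12, giving area 125/12.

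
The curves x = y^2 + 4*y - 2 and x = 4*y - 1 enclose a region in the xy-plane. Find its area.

Both boundary curves give x as a function of y, so integrate with respect to y. Setting them equal: y^2 - 1 = 0, i.e. (y - 1)*(y + 1) = 0, so they meet at y = -1, 1.
For y in [-1, 1], x = y^2 + 4*y - 2 is on the left; area = ∫[-1,1] (-(y^2 - 1)) dy = 4/3.

4/3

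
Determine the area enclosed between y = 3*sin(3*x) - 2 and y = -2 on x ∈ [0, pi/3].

2

On [0, pi/3], (3*sin(3*x) - 2) - (-2) = 3*sin(3*x) is ≥ 0 throughout, so the area is a single integral of |3*sin(3*x)|.
∫[0,pi/3] (3*sin(3*x)) dx = 2.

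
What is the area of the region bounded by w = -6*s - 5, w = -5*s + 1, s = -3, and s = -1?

8

On [-3, -1], (-6*s - 5) - (-5*s + 1) = -s - 6 is ≤ 0 throughout, so the area is a single integral of |-s - 6|.
∫[-3,-1] (-s - 6) ds = -8; the area of that piece is 8.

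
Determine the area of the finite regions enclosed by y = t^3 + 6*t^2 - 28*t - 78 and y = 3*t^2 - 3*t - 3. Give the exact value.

Set the curves equal: t^3 + 6*t^2 - 28*t - 78 = 3*t^2 - 3*t - 3, so t^3 + 3*t^2 - 25*t - 75 = 0, which factors as (t - 5)*(t + 3)*(t + 5) = 0. The curves meet at t = -5, -3, 5.
On [-5, -3], y = t^3 + 6*t^2 - 28*t - 78 is on top; that piece has area ∫[-5,-3] (t^3 + 3*t^2 - 25*t - 75) dt = 12.
On [-3, 5], y = 3*t^2 - 3*t - 3 is on top; that piece has area ∫[-3,5] (-(t^3 + 3*t^2 - 25*t - 75)) dt = 512.
Total enclosed area = 12 + 512 = 524.

524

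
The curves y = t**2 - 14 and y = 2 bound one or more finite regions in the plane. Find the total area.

256/3

Set the curves equal: t**2 - 14 = 2, so t**2 - 16 = 0, which factors as (t - 4)*(t + 4) = 0. The curves meet at t = -4, 4.
On [-4, 4], y = 2 is on top; that piece has area ∫[-4,4] (-(t**2 - 16)) dt = 256/3.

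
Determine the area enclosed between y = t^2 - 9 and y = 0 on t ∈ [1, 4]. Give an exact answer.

The difference (t^2 - 9) - (0) = t^2 - 9 changes sign at t = 3 inside [1, 4], so split the integral there.
∫[1,3] (t^2 - 9) dt = -28/3; the area of that piece is 28/3.
∫[3,4] (t^2 - 9) dt = 10/3.
Total area = 28/3 + 10/3 = 38/3.

38/3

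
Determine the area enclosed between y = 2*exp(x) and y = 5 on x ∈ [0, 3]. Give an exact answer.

-23 - 10*log(2) + 10*log(5) + 2*exp(3)

The difference (2*exp(x)) - (5) = 2*exp(x) - 5 changes sign at x = log(5/2) inside [0, 3], so split the integral there.
∫[0,log(5/2)] (2*exp(x) - 5) dx = log(32/3125) + 3; the area of that piece is -3 + log(3125/32).
∫[log(5/2),3] (2*exp(x) - 5) dx = -20 - 5*log(2) + 5*log(5) + 2*exp(3).
Total area = (-3 + log(3125/32)) + (-20 - 5*log(2) + 5*log(5) + 2*exp(3)) = -23 - 10*log(2) + 10*log(5) + 2*exp(3).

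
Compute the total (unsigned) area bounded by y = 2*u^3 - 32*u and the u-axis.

256

The curve meets the u-axis where 2*u^3 - 32*u = 0, i.e. 2*u*(u - 4)*(u + 4) = 0, at u = -4, 0, 4.
On [-4, 0] the curve lies above the axis; ∫[-4,0] (2*u^3 - 32*u) du = 128, giving area 128.
On [0, 4] the curve lies below the axis; ∫[0,4] (2*u^3 - 32*u) du = -128, giving area 128.
Total area = 128 + 128 = 256.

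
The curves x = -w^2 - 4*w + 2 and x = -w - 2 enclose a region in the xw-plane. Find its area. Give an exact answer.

Both boundary curves give x as a function of w, so integrate with respect to w. Setting them equal: -w^2 - 3*w + 4 = 0, i.e. -(w - 1)*(w + 4) = 0, so they meet at w = -4, 1.
For w in [-4, 1], x = -w^2 - 4*w + 2 is on the right; area = ∫[-4,1] (-w^2 - 3*w + 4) dw = 125/6.

125/6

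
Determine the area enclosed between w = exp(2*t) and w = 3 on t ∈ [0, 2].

The difference (exp(2*t)) - (3) = exp(2*t) - 3 changes sign at t = log(3)/2 inside [0, 2], so split the integral there.
∫[0,log(3)/2] (exp(2*t) - 3) dt = 1 - 3*log(3)/2; the area of that piece is -1 + 3*log(3)/2.
∫[log(3)/2,2] (exp(2*t) - 3) dt = -15/2 + 3*log(3)/2 + exp(4)/2.
Total area = (-1 + 3*log(3)/2) + (-15/2 + 3*log(3)/2 + exp(4)/2) = -17/2 + 3*log(3) + exp(4)/2.

-17/2 + 3*log(3) + exp(4)/2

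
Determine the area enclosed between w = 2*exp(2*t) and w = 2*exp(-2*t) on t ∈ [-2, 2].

The difference (2*exp(2*t)) - (2*exp(-2*t)) = 2*exp(2*t) - 2*exp(-2*t) changes sign at t = 0 inside [-2, 2], so split the integral there.
∫[-2,0] (2*exp(2*t) - 2*exp(-2*t)) dt = -exp(4) - exp(-4) + 2; the area of that piece is -2 + exp(-4) + exp(4).
∫[0,2] (2*exp(2*t) - 2*exp(-2*t)) dt = -2 + exp(-4) + exp(4).
Total area = (-2 + exp(-4) + exp(4)) + (-2 + exp(-4) + exp(4)) = -4 + 2*exp(-4) + 2*exp(4).

-4 + 2*exp(-4) + 2*exp(4)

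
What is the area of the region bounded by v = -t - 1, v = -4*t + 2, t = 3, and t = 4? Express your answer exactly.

On [3, 4], (-t - 1) - (-4*t + 2) = 3*t - 3 is ≥ 0 throughout, so the area is a single integral of |3*t - 3|.
∫[3,4] (3*t - 3) dt = 15/2.

15/2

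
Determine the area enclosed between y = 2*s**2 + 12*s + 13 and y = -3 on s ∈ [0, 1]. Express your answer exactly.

On [0, 1], (2*s**2 + 12*s + 13) - (-3) = 2*s**2 + 12*s + 16 is ≥ 0 throughout, so the area is a single integral of |2*s**2 + 12*s + 16|.
∫[0,1] (2*s**2 + 12*s + 16) ds = 68/3.

68/3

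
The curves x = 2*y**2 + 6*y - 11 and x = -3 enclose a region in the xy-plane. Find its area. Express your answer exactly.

Both boundary curves give x as a function of y, so integrate with respect to y. Setting them equal: 2*y**2 + 6*y - 8 = 0, i.e. 2*(y - 1)*(y + 4) = 0, so they meet at y = -4, 1.
For y in [-4, 1], x = 2*y**2 + 6*y - 11 is on the left; area = ∫[-4,1] (-(2*y**2 + 6*y - 8)) dy = 125/3.

125/3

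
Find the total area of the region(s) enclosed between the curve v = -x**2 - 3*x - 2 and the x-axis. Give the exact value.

The curve meets the x-axis where -x**2 - 3*x - 2 = 0, i.e. -(x + 1)*(x + 2) = 0, at x = -2, -1.
On [-2, -1] the curve lies above the axis; ∫[-2,-1] (-x**2 - 3*x - 2) dx = 1/6, giving area 1/6.

1/6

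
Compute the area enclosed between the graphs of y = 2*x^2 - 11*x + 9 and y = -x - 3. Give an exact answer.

1/3

Set the curves equal: 2*x^2 - 11*x + 9 = -x - 3, so 2*x^2 - 10*x + 12 = 0, which factors as 2*(x - 3)*(x - 2) = 0. The curves meet at x = 2, 3.
On [2, 3], y = -x - 3 is on top; that piece has area ∫[2,3] (-(2*x^2 - 10*x + 12)) dx = 1/3.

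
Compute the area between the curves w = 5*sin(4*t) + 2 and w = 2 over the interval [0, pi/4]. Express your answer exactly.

On [0, pi/4], (5*sin(4*t) + 2) - (2) = 5*sin(4*t) is ≥ 0 throughout, so the area is a single integral of |5*sin(4*t)|.
∫[0,pi/4] (5*sin(4*t)) dt = 5/2.

5/2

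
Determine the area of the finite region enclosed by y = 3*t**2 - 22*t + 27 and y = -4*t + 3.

Set the curves equal: 3*t**2 - 22*t + 27 = -4*t + 3, so 3*t**2 - 18*t + 24 = 0, which factors as 3*(t - 4)*(t - 2) = 0. The curves meet at t = 2, 4.
On [2, 4], y = -4*t + 3 is on top; that piece has area ∫[2,4] (-(3*t**2 - 18*t + 24)) dt = 4.

4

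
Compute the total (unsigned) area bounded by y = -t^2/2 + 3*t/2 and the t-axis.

9/4

The curve meets the t-axis where -t^2/2 + 3*t/2 = 0, i.e. -t*(t - 3)/2 = 0, at t = 0, 3.
On [0, 3] the curve lies above the axis; ∫[0,3] (-t^2/2 + 3*t/2) dt = 9/4, giving area 9/4.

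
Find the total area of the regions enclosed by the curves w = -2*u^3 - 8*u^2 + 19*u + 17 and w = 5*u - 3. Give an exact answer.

937/6

Set the curves equal: -2*u^3 - 8*u^2 + 19*u + 17 = 5*u - 3, so -2*u^3 - 8*u^2 + 14*u + 20 = 0, which factors as -2*(u - 2)*(u + 1)*(u + 5) = 0. The curves meet at u = -5, -1, 2.
On [-5, -1], w = 5*u - 3 is on top; that piece has area ∫[-5,-1] (-(-2*u^3 - 8*u^2 + 14*u + 20)) du = 320/3.
On [-1, 2], w = -2*u^3 - 8*u^2 + 19*u + 17 is on top; that piece has area ∫[-1,2] (-2*u^3 - 8*u^2 + 14*u + 20) du = 99/2.
Total enclosed area = 320/3 + 99/2 = 937/6.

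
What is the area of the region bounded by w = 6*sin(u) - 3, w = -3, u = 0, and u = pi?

12

On [0, pi], (6*sin(u) - 3) - (-3) = 6*sin(u) is ≥ 0 throughout, so the area is a single integral of |6*sin(u)|.
∫[0,pi] (6*sin(u)) du = 12.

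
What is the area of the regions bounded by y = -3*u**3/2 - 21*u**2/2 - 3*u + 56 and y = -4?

Set the curves equal: -3*u**3/2 - 21*u**2/2 - 3*u + 56 = -4, so -3*u**3/2 - 21*u**2/2 - 3*u + 60 = 0, which factors as -3*(u - 2)*(u + 4)*(u + 5)/2 = 0. The curves meet at u = -5, -4, 2.
On [-5, -4], y = -4 is on top; that piece has area ∫[-5,-4] (-(-3*u**3/2 - 21*u**2/2 - 3*u + 60)) du = 13/8.
On [-4, 2], y = -3*u**3/2 - 21*u**2/2 - 3*u + 56 is on top; that piece has area ∫[-4,2] (-3*u**3/2 - 21*u**2/2 - 3*u + 60) du = 216.
Total enclosed area = 13/8 + 216 = 1741/8.

1741/8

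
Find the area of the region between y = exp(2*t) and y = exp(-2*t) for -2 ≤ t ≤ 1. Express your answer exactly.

-2 + exp(-4)/2 + exp(-2)/2 + exp(2)/2 + exp(4)/2

The difference (exp(2*t)) - (exp(-2*t)) = exp(2*t) - exp(-2*t) changes sign at t = 0 inside [-2, 1], so split the integral there.
∫[-2,0] (exp(2*t) - exp(-2*t)) dt = -exp(4)/2 - exp(-4)/2 + 1; the area of that piece is -1 + exp(-4)/2 + exp(4)/2.
∫[0,1] (exp(2*t) - exp(-2*t)) dt = -1 + exp(-2)/2 + exp(2)/2.
Total area = (-1 + exp(-4)/2 + exp(4)/2) + (-1 + exp(-2)/2 + exp(2)/2) = -2 + exp(-4)/2 + exp(-2)/2 + exp(2)/2 + exp(4)/2.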